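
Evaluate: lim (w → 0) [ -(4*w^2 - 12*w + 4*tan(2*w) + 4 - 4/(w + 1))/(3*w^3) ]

Substitution gives 0/0 (the numerator vanishes to order 3).
Expand each term to order w^3: the coefficient of w^3 in -4·1/(1 + w) is 4 and in 4·tan(2w) is 32/3.
Lower-order terms cancel with the polynomial part, so the numerator is (44/3)·w^3 + o(w^3), and the limit is (44/3)/(-3) = -44/9.

-44/9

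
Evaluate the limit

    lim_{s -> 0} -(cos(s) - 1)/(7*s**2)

Direct substitution gives 0/0.
Apply L'Hôpital: lim (-sin(s))/(-14*s), still 0/0.
After 2 applications of L'Hôpital's rule the quotient is (-cos(s))/(-14); substituting s = 0 gives 1/14.

1/14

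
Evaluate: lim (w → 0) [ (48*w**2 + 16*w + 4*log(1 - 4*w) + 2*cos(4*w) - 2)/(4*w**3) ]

-64/3

Substitution gives 0/0; apply L'Hôpital's rule 3 times.
After differentiating numerator and denominator 3 times the quotient is (128*sin(4*w) + 512/(4*w - 1)^3)/(24); at w = 0 this is -64/3.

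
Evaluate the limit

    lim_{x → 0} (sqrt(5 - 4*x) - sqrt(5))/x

A 0/0 form; rationalise with √(5 - 4x) + √5. This collapses the numerator to -4x, leaving -4/(√(5 - 4x) + √5) → -4/(2√5) = -2*√(5)/5.

-2*√(5)/5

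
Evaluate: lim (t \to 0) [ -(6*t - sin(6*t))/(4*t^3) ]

-9

Direct substitution gives 0/0.
Apply L'Hôpital: lim (6 - 6*cos(6*t))/(-12*t^2), still 0/0.
Apply L'Hôpital: lim (36*sin(6*t))/(-24*t), still 0/0.
After 3 applications of L'Hôpital's rule the quotient is (216*cos(6*t))/(-24); substituting t = 0 gives -9.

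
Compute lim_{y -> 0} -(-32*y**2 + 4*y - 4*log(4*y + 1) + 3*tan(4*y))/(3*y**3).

Substitution gives 0/0; apply L'Hôpital's rule 3 times.
After differentiating numerator and denominator 3 times the quotient is (1152*tan(4*y)^2/cos(4*y)^2 + 384/cos(4*y)^2 - 512/(4*y + 1)^3)/(-18); at y = 0 this is 64/9.

64/9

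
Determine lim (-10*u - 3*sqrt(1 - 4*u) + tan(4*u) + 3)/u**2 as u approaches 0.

6

Substitution gives 0/0 (the numerator vanishes to order 2).
Expand each term to order u^2: the coefficient of u^2 in -3·√(1 - 4u) is 6 and in tan(4u) is 0.
Lower-order terms cancel with the polynomial part, so the numerator is (6)·u^2 + o(u^2), and the limit is (6)/(1) = 6.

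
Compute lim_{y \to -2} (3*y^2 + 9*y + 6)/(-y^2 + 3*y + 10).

At y = -2 both the top and bottom vanish — a removable singularity. Factoring out (y + 2) from each leaves (3*y + 3)/(5 - y), which at y = -2 equals -3/7.

-3/7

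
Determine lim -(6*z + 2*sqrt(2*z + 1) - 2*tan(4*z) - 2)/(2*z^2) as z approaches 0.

1/2

Substitution gives 0/0 (the numerator vanishes to order 2).
Expand each term to order z^2: the coefficient of z^2 in -2·tan(4z) is 0 and in 2·√(1 + 2z) is -1.
Lower-order terms cancel with the polynomial part, so the numerator is (-1)·z^2 + o(z^2), and the limit is (-1)/(-2) = 1/2.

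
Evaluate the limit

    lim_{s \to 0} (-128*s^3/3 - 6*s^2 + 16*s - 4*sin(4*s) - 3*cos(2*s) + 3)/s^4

Substitution gives 0/0; apply L'Hôpital's rule 4 times.
After differentiating numerator and denominator 4 times the quotient is (-1024*sin(4*s) - 48*cos(2*s))/(24); at s = 0 this is -2.

-2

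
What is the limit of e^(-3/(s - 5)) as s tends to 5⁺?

As s → 5⁺, -3/(s - 5) → −∞, so e^(-3/(s - 5)) → 0.

0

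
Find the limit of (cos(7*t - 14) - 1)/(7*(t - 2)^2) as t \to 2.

-7/2

Direct substitution gives 0/0.
Apply L'Hôpital: lim (-7*sin(7*t - 14))/(14*t - 28), still 0/0.
After 2 applications of L'Hôpital's rule the quotient is (-49*cos(7*t - 14))/(14); substituting t = 2 gives -7/2.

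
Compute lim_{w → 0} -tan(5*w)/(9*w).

Substitution gives 0/0.
Since tan(u)/u → 1 as u → 0, tan(5w)/(5w) → 1 and the limit is 5/(-9) = -5/9.

-5/9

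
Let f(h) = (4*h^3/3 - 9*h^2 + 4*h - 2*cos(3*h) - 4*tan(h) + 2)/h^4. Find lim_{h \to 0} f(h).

Substitution gives 0/0 (the numerator vanishes to order 4).
Expand each term to order h^4: the coefficient of h^4 in -4·tan(h) is 0 and in -2·cos(3h) is -27/4.
Lower-order terms cancel with the polynomial part, so the numerator is (-27/4)·h^4 + o(h^4), and the limit is (-27/4)/(1) = -27/4.

-27/4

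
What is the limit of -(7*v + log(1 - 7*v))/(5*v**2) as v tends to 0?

49/10

Direct substitution gives 0/0.
Apply L'Hôpital: lim (7 - 7/(1 - 7*v))/(-10*v), still 0/0.
After 2 applications of L'Hôpital's rule the quotient is (-49/(1 - 7*v)^2)/(-10); substituting v = 0 gives 49/10.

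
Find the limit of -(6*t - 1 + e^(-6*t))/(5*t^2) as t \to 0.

Direct substitution gives 0/0.
Apply L'Hôpital: lim (6 - 6*e^(-6*t))/(-10*t), still 0/0.
After 2 applications of L'Hôpital's rule the quotient is (36*e^(-6*t))/(-10); substituting t = 0 gives -18/5.

-18/5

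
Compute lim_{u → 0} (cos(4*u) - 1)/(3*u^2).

-8/3

Direct substitution gives 0/0.
Apply L'Hôpital: lim (-4*sin(4*u))/(6*u), still 0/0.
After 2 applications of L'Hôpital's rule the quotient is (-16*cos(4*u))/(6); substituting u = 0 gives -8/3.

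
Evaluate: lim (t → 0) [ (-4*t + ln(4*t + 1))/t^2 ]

Direct substitution gives 0/0.
Apply L'Hôpital: lim (-4 + 4/(4*t + 1))/(2*t), still 0/0.
After 2 applications of L'Hôpital's rule the quotient is (-16/(4*t + 1)^2)/(2); substituting t = 0 gives -8.

-8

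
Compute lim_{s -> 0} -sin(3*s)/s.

-3

Substitution gives 0/0.
Write it as (3/(-1))·sin(3s)/(3s); since sin(u)/u → 1, the limit is -3.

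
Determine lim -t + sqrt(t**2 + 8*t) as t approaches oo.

This has the form ∞ − ∞. Multiply and divide by the conjugate √(t^2 + 8*t) + t.
That gives (8t) / (√(t^2 + 8*t) + t).
Divide numerator and denominator by t: the limit is 8/(2·1) = 4.

4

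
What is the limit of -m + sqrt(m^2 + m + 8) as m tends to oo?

1/2

An ∞ − ∞ form. Rationalising with the conjugate, the difference becomes (m + 8) / (√(m^2 + m + 8) + m).
For large m the denominator behaves like 2·m, so the quotient tends to 1/2 = 1/2.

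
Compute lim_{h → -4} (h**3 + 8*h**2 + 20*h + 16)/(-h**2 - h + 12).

Direct substitution gives 0/0, so factor. Both numerator and denominator have (h + 4) as a factor.
After cancelling, the expression reduces to (h^2 + 4*h + 4)/(3 - h).
Substituting h = -4 gives 4/7.

4/7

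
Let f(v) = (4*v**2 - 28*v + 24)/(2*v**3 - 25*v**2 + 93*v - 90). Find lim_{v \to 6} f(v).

20/9

Direct substitution gives 0/0, so factor. Both numerator and denominator have (v - 6) as a factor.
After cancelling, the expression reduces to (4*v - 4)/(2*v^2 - 13*v + 15).
Substituting v = 6 gives 20/9.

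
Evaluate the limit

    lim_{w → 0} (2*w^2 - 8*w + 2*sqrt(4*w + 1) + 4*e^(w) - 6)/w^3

Substitution gives 0/0; apply L'Hôpital's rule 3 times.
After differentiating numerator and denominator 3 times the quotient is (4*e^(w) + 48/(4*w + 1)^(5/2))/(6); at w = 0 this is 26/3.

26/3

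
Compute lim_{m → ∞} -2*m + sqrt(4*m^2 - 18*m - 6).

-9/2

This has the form ∞ − ∞. Multiply and divide by the conjugate √(4*m^2 - 18*m - 6) + 2m.
That gives (-18m - 6) / (√(4*m^2 - 18*m - 6) + 2m).
Divide numerator and denominator by m: the limit is -18/(2·2) = -9/2.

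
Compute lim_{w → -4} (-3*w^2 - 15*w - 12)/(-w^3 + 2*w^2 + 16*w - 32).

Since w = -4 makes numerator and denominator zero, (w + 4) divides both.
Cancelling it gives (-3*w - 3)/(-w^2 + 6*w - 8); now plug in w = -4 to get -3/16.

-3/16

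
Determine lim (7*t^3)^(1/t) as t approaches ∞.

Base → ∞ and exponent → 0: an ∞^0 form.
Take logs: (1/t)·ln(7·t^3) = (ln 7 + 3·ln t)/t → 0.
So the limit is e^0 = 1.

1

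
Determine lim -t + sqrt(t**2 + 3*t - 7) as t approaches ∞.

An ∞ − ∞ form. Rationalising with the conjugate, the difference becomes (3t - 7) / (√(t^2 + 3*t - 7) + t).
For large t the denominator behaves like 2·t, so the quotient tends to 3/2 = 3/2.

3/2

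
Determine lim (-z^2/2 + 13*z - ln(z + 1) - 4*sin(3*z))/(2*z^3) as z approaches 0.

53/6

Substitution gives 0/0; apply L'Hôpital's rule 3 times.
After differentiating numerator and denominator 3 times the quotient is (108*cos(3*z) - 2/(z + 1)^3)/(12); at z = 0 this is 53/6.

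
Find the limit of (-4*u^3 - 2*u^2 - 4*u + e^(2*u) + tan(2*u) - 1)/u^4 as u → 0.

Substitution gives 0/0; apply L'Hôpital's rule 4 times.
After differentiating numerator and denominator 4 times the quotient is (16*e^(2*u) + 384*tan(2*u)^5 + 640*tan(2*u)^3 + 256*tan(2*u))/(24); at u = 0 this is 2/3.

2/3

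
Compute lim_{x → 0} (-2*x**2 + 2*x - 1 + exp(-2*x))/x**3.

-4/3

Direct substitution gives 0/0.
Apply L'Hôpital: lim (-4*x + 2 - 2*e^(-2*x))/(3*x^2), still 0/0.
Apply L'Hôpital: lim (-4 + 4*e^(-2*x))/(6*x), still 0/0.
After 3 applications of L'Hôpital's rule the quotient is (-8*e^(-2*x))/(6); substituting x = 0 gives -4/3.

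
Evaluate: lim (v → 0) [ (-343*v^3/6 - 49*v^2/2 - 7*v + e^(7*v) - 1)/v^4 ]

2401/24

Direct substitution gives 0/0.
Apply L'Hôpital: lim (-343*v^2/2 - 49*v + 7*e^(7*v) - 7)/(4*v^3), still 0/0.
Apply L'Hôpital: lim (-343*v + 49*e^(7*v) - 49)/(12*v^2), still 0/0.
Apply L'Hôpital: lim (343*e^(7*v) - 343)/(24*v), still 0/0.
After 4 applications of L'Hôpital's rule the quotient is (2401*e^(7*v))/(24); substituting v = 0 gives 2401/24.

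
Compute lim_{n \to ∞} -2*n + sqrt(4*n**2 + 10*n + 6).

An ∞ − ∞ form. Rationalising with the conjugate, the difference becomes (10n + 6) / (√(4*n^2 + 10*n + 6) + 2n).
For large n the denominator behaves like 2·2n, so the quotient tends to 10/4 = 5/2.

5/2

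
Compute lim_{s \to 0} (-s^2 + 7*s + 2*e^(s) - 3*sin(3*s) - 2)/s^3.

Substitution gives 0/0; apply L'Hôpital's rule 3 times.
After differentiating numerator and denominator 3 times the quotient is (2*e^(s) + 81*cos(3*s))/(6); at s = 0 this is 83/6.

83/6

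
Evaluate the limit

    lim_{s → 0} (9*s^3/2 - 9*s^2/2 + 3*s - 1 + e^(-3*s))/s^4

Direct substitution gives 0/0.
Apply L'Hôpital: lim (27*s^2/2 - 9*s + 3 - 3*e^(-3*s))/(4*s^3), still 0/0.
Apply L'Hôpital: lim (27*s - 9 + 9*e^(-3*s))/(12*s^2), still 0/0.
Apply L'Hôpital: lim (27 - 27*e^(-3*s))/(24*s), still 0/0.
After 4 applications of L'Hôpital's rule the quotient is (81*e^(-3*s))/(24); substituting s = 0 gives 27/8.

27/8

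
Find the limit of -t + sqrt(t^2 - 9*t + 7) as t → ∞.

-9/2

An ∞ − ∞ form. Rationalising with the conjugate, the difference becomes (-9t + 7) / (√(t^2 - 9*t + 7) + t).
For large t the denominator behaves like 2·t, so the quotient tends to -9/2 = -9/2.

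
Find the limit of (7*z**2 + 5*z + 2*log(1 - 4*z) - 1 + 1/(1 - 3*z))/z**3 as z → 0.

Substitution gives 0/0; apply L'Hôpital's rule 3 times.
After differentiating numerator and denominator 3 times the quotient is (256/(4*z - 1)^3 + 162/(3*z - 1)^4)/(6); at z = 0 this is -47/3.

-47/3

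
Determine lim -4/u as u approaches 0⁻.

As u → 0⁻, (u) → 0⁻, so (u)^1 → 0⁻ and -4/(u)^1 → ∞.

∞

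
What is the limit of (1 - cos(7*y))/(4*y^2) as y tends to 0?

Substitution gives 0/0.
Use (1 − cos u)/u² → 1/2 with u = 7y: the limit is 7²/(2·4) = 49/8.

49/8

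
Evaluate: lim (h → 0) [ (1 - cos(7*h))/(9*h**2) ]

49/18

Substitution gives 0/0.
Use (1 − cos u)/u² → 1/2 with u = 7h: the limit is 7²/(2·9) = 49/18.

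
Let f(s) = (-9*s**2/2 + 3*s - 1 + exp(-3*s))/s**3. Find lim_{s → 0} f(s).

-9/2

Direct substitution gives 0/0.
Apply L'Hôpital: lim (-9*s + 3 - 3*e^(-3*s))/(3*s^2), still 0/0.
Apply L'Hôpital: lim (-9 + 9*e^(-3*s))/(6*s), still 0/0.
After 3 applications of L'Hôpital's rule the quotient is (-27*e^(-3*s))/(6); substituting s = 0 gives -9/2.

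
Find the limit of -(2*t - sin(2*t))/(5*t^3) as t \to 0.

-4/15

Direct substitution gives 0/0.
Apply L'Hôpital: lim (2 - 2*cos(2*t))/(-15*t^2), still 0/0.
Apply L'Hôpital: lim (4*sin(2*t))/(-30*t), still 0/0.
After 3 applications of L'Hôpital's rule the quotient is (8*cos(2*t))/(-30); substituting t = 0 gives -4/15.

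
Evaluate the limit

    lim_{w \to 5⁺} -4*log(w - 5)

As w → 5⁺, w - 5 → 0⁺ and ln(w - 5) → −∞.
Multiplying by -4 gives ∞.

∞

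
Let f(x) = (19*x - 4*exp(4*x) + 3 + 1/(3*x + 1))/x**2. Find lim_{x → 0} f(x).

-23

Substitution gives 0/0; apply L'Hôpital's rule 2 times.
After differentiating numerator and denominator 2 times the quotient is (-64*e^(4*x) + 18/(3*x + 1)^3)/(2); at x = 0 this is -23.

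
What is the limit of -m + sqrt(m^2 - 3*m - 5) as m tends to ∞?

-3/2

This has the form ∞ − ∞. Multiply and divide by the conjugate √(m^2 - 3*m - 5) + m.
That gives (-3m - 5) / (√(m^2 - 3*m - 5) + m).
Divide numerator and denominator by m: the limit is -3/(2·1) = -3/2.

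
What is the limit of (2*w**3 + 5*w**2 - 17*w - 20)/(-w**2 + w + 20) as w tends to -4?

13/3

Since w = -4 makes numerator and denominator zero, (w + 4) divides both.
Cancelling it gives (2*w^2 - 3*w - 5)/(5 - w); now plug in w = -4 to get 13/3.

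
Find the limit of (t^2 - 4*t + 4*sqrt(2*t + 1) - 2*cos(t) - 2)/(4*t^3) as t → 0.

Substitution gives 0/0; apply L'Hôpital's rule 3 times.
After differentiating numerator and denominator 3 times the quotient is (-2*sin(t) + 12/(2*t + 1)^(5/2))/(24); at t = 0 this is 1/2.

1/2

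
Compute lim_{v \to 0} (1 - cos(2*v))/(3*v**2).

Substitution gives 0/0.
Use (1 − cos u)/u² → 1/2 with u = 2v: the limit is 2²/(2·3) = 2/3.

2/3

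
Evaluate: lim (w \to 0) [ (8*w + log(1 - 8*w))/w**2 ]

Direct substitution gives 0/0.
Apply L'Hôpital: lim (8 - 8/(1 - 8*w))/(2*w), still 0/0.
After 2 applications of L'Hôpital's rule the quotient is (-64/(1 - 8*w)^2)/(2); substituting w = 0 gives -32.

-32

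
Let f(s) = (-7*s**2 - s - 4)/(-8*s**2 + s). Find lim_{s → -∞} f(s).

7/8

Numerator and denominator both have degree 2.
Dividing every term by s^2, all lower-order terms vanish and the limit is the ratio of leading coefficients, -7/(-8) = 7/8.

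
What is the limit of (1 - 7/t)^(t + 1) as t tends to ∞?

Write it as [(1 - 7/t)^t]^(1) · (1 - 7/t)^(1). The bracketed term tends to e^(-7) and the second factor to 1, so the limit is e^(-7).

e^(-7)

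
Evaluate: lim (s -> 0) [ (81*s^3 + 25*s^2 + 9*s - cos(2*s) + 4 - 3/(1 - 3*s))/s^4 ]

Substitution gives 0/0 (the numerator vanishes to order 4).
Expand each term to order s^4: the coefficient of s^4 in −cos(2s) is -2/3 and in -3·1/(1 - 3s) is -243.
Lower-order terms cancel with the polynomial part, so the numerator is (-731/3)·s^4 + o(s^4), and the limit is (-731/3)/(1) = -731/3.

-731/3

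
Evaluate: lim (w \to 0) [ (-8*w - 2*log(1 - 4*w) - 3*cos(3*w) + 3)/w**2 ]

59/2

Substitution gives 0/0 (the numerator vanishes to order 2).
Expand each term to order w^2: the coefficient of w^2 in -2·ln(1 - 4w) is 16 and in -3·cos(3w) is 27/2.
Lower-order terms cancel with the polynomial part, so the numerator is (59/2)·w^2 + o(w^2), and the limit is (59/2)/(1) = 59/2.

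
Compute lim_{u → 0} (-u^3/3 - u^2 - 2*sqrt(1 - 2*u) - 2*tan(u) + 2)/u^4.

5/4

Substitution gives 0/0 (the numerator vanishes to order 4).
Expand each term to order u^4: the coefficient of u^4 in -2·√(1 - 2u) is 5/4 and in -2·tan(u) is 0.
Lower-order terms cancel with the polynomial part, so the numerator is (5/4)·u^4 + o(u^4), and the limit is (5/4)/(1) = 5/4.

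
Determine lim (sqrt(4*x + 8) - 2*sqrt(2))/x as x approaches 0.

√(2)/2

Substitution gives 0/0. Multiply numerator and denominator by the conjugate √(8 + 4x) + √8.
The numerator becomes (8 + 4x) − 8 = 4x, so the expression simplifies to 4/(√(8 + 4x) + √8).
Letting x → 0 gives 4/(2√8) = √(2)/2.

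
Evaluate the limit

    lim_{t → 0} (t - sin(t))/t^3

Direct substitution gives 0/0.
Apply L'Hôpital: lim (1 - cos(t))/(3*t^2), still 0/0.
Apply L'Hôpital: lim (sin(t))/(6*t), still 0/0.
After 3 applications of L'Hôpital's rule the quotient is (cos(t))/(6); substituting t = 0 gives 1/6.

1/6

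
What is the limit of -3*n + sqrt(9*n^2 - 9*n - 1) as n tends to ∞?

-3/2

This has the form ∞ − ∞. Multiply and divide by the conjugate √(9*n^2 - 9*n - 1) + 3n.
That gives (-9n - 1) / (√(9*n^2 - 9*n - 1) + 3n).
Divide numerator and denominator by n: the limit is -9/(2·3) = -3/2.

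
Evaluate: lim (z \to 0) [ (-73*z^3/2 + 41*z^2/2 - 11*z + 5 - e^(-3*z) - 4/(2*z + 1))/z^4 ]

-539/8

Substitution gives 0/0; apply L'Hôpital's rule 4 times.
After differentiating numerator and denominator 4 times the quotient is (-81*e^(-3*z) - 1536/(2*z + 1)^5)/(24); at z = 0 this is -539/8.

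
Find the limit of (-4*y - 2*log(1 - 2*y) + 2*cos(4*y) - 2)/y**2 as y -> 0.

-12

Substitution gives 0/0 (the numerator vanishes to order 2).
Expand each term to order y^2: the coefficient of y^2 in -2·ln(1 - 2y) is 4 and in 2·cos(4y) is -16.
Lower-order terms cancel with the polynomial part, so the numerator is (-12)·y^2 + o(y^2), and the limit is (-12)/(1) = -12.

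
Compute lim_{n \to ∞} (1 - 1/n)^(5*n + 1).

Let L be the limit and take ln: ln L = lim (5n + 1)·ln(1 - 1/n) = lim (5n + 1)·(-1/n + O(1/n²)) = -5.
Hence L = e^(-5).

e^(-5)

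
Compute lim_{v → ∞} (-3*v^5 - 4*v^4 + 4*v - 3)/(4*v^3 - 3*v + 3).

The numerator has higher degree (5 > 3); the quotient behaves like (-3/(4))·v^2 for large |v|.
As v → +∞ this diverges to -∞.

-∞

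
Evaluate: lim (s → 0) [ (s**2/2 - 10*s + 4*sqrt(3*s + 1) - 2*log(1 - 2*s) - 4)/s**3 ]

145/12

Substitution gives 0/0 (the numerator vanishes to order 3).
Expand each term to order s^3: the coefficient of s^3 in 4·√(1 + 3s) is 27/4 and in -2·ln(1 - 2s) is 16/3.
Lower-order terms cancel with the polynomial part, so the numerator is (145/12)·s^3 + o(s^3), and the limit is (145/12)/(1) = 145/12.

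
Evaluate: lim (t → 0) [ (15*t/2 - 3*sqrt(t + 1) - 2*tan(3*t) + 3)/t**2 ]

3/8

Substitution gives 0/0; apply L'Hôpital's rule 2 times.
After differentiating numerator and denominator 2 times the quotient is (-36*tan(3*t)/cos(3*t)^2 + 3/(4*(t + 1)^(3/2)))/(2); at t = 0 this is 3/8.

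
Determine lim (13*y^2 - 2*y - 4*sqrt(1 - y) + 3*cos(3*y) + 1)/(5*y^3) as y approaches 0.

Substitution gives 0/0 (the numerator vanishes to order 3).
Expand each term to order y^3: the coefficient of y^3 in 3·cos(3y) is 0 and in -4·√(1 - y) is 1/4.
Lower-order terms cancel with the polynomial part, so the numerator is (1/4)·y^3 + o(y^3), and the limit is (1/4)/(5) = 1/20.

1/20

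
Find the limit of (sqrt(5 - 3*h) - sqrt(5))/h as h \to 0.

A 0/0 form; rationalise with √(5 - 3h) + √5. This collapses the numerator to -3h, leaving -3/(√(5 - 3h) + √5) → -3/(2√5) = -3*√(5)/10.

-3*√(5)/10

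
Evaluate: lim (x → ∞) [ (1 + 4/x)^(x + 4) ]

e^(4)

The base → 1 and the exponent → ∞: a 1^∞ form.
Take logarithms: (x + 4)·ln(1 + 4/x). Since ln(1+u) ~ u for small u, this behaves like (x)·(4/x) → 4.
So the limit is e^(4).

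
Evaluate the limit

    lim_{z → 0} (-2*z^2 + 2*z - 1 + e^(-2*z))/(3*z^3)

-4/9

Direct substitution gives 0/0.
Apply L'Hôpital: lim (-4*z + 2 - 2*e^(-2*z))/(9*z^2), still 0/0.
Apply L'Hôpital: lim (-4 + 4*e^(-2*z))/(18*z), still 0/0.
After 3 applications of L'Hôpital's rule the quotient is (-8*e^(-2*z))/(18); substituting z = 0 gives -4/9.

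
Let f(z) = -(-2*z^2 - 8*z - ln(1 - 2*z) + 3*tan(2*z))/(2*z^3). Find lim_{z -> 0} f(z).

-16/3

Substitution gives 0/0; apply L'Hôpital's rule 3 times.
After differentiating numerator and denominator 3 times the quotient is (144*tan(2*z)^2/cos(2*z)^2 + 48/cos(2*z)^2 - 16/(2*z - 1)^3)/(-12); at z = 0 this is -16/3.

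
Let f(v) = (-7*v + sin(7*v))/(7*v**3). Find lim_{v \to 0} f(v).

Direct substitution gives 0/0.
Apply L'Hôpital: lim (7*cos(7*v) - 7)/(21*v^2), still 0/0.
Apply L'Hôpital: lim (-49*sin(7*v))/(42*v), still 0/0.
After 3 applications of L'Hôpital's rule the quotient is (-343*cos(7*v))/(42); substituting v = 0 gives -49/6.

-49/6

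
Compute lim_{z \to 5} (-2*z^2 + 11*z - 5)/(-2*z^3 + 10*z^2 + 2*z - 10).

3/16

At z = 5 both the top and bottom vanish — a removable singularity. Factoring out (z - 5) from each leaves (1 - 2*z)/(2 - 2*z^2), which at z = 5 equals 3/16.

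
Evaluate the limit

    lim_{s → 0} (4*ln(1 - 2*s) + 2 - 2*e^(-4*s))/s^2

Substitution gives 0/0 (the numerator vanishes to order 2).
Expand each term to order s^2: the coefficient of s^2 in -2·e^(-4s) is -16 and in 4·ln(1 - 2s) is -8.
Lower-order terms cancel with the polynomial part, so the numerator is (-24)·s^2 + o(s^2), and the limit is (-24)/(1) = -24.

-24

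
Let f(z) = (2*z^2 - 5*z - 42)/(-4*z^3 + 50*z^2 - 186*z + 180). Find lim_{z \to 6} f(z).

Direct substitution gives 0/0, so factor. Both numerator and denominator have (z - 6) as a factor.
After cancelling, the expression reduces to (2*z + 7)/(-4*z^2 + 26*z - 30).
Substituting z = 6 gives -19/18.

-19/18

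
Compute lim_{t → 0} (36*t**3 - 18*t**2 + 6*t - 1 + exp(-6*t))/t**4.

Direct substitution gives 0/0.
Apply L'Hôpital: lim (108*t^2 - 36*t + 6 - 6*e^(-6*t))/(4*t^3), still 0/0.
Apply L'Hôpital: lim (216*t - 36 + 36*e^(-6*t))/(12*t^2), still 0/0.
Apply L'Hôpital: lim (216 - 216*e^(-6*t))/(24*t), still 0/0.
After 4 applications of L'Hôpital's rule the quotient is (1296*e^(-6*t))/(24); substituting t = 0 gives 54.

54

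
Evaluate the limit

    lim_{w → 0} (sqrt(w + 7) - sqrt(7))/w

Substitution gives 0/0. Multiply numerator and denominator by the conjugate √(7 + w) + √7.
The numerator becomes (7 + w) − 7 = w, so the expression simplifies to 1/(√(7 + w) + √7).
Letting w → 0 gives 1/(2√7) = √(7)/14.

√(7)/14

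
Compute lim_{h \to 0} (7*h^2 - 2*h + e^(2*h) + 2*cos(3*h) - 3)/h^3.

Substitution gives 0/0 (the numerator vanishes to order 3).
Expand each term to order h^3: the coefficient of h^3 in 2·cos(3h) is 0 and in e^(2h) is 4/3.
Lower-order terms cancel with the polynomial part, so the numerator is (4/3)·h^3 + o(h^3), and the limit is (4/3)/(1) = 4/3.

4/3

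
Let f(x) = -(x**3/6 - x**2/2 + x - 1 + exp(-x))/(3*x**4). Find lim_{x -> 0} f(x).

Direct substitution gives 0/0.
Apply L'Hôpital: lim (x^2/2 - x + 1 - e^(-x))/(-12*x^3), still 0/0.
Apply L'Hôpital: lim (x - 1 + e^(-x))/(-36*x^2), still 0/0.
Apply L'Hôpital: lim (1 - e^(-x))/(-72*x), still 0/0.
After 4 applications of L'Hôpital's rule the quotient is (e^(-x))/(-72); substituting x = 0 gives -1/72.

-1/72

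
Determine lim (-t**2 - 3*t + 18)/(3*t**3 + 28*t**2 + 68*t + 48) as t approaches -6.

9/56

Direct substitution gives 0/0, so factor. Both numerator and denominator have (t + 6) as a factor.
After cancelling, the expression reduces to (3 - t)/(3*t^2 + 10*t + 8).
Substituting t = -6 gives 9/56.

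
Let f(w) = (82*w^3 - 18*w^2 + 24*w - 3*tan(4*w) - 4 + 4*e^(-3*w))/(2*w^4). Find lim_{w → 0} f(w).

Substitution gives 0/0; apply L'Hôpital's rule 4 times.
After differentiating numerator and denominator 4 times the quotient is (-18432*tan(4*w)^5 - 30720*tan(4*w)^3 - 12288*tan(4*w) + 324*e^(-3*w))/(48); at w = 0 this is 27/4.

27/4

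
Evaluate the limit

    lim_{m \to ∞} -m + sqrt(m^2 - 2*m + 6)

An ∞ − ∞ form. Rationalising with the conjugate, the difference becomes (-2m + 6) / (√(m^2 - 2*m + 6) + m).
For large m the denominator behaves like 2·m, so the quotient tends to -2/2 = -1.

-1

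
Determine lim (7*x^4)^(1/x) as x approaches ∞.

Base → ∞ and exponent → 0: an ∞^0 form.
Take logs: (1/x)·ln(7·x^4) = (ln 7 + 4·ln x)/x → 0.
So the limit is e^0 = 1.

1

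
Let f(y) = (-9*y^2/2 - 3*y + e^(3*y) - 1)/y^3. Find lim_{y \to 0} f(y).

Direct substitution gives 0/0.
Apply L'Hôpital: lim (-9*y + 3*e^(3*y) - 3)/(3*y^2), still 0/0.
Apply L'Hôpital: lim (9*e^(3*y) - 9)/(6*y), still 0/0.
After 3 applications of L'Hôpital's rule the quotient is (27*e^(3*y))/(6); substituting y = 0 gives 9/2.

9/2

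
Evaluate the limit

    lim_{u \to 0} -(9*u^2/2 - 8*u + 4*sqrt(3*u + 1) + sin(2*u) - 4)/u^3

Substitution gives 0/0 (the numerator vanishes to order 3).
Expand each term to order u^3: the coefficient of u^3 in sin(2u) is -4/3 and in 4·√(1 + 3u) is 27/4.
Lower-order terms cancel with the polynomial part, so the numerator is (65/12)·u^3 + o(u^3), and the limit is (65/12)/(-1) = -65/12.

-65/12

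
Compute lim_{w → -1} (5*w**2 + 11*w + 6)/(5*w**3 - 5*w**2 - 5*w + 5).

Since w = -1 makes numerator and denominator zero, (w + 1) divides both.
Cancelling it gives (5*w + 6)/(5*w^2 - 10*w + 5); now plug in w = -1 to get 1/20.

1/20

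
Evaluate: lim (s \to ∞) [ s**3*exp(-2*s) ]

0

Write as s^3/e^{2s}, an ∞/∞ form.
Exponential growth dominates any polynomial, so repeated L'Hôpital (or the standard result) gives 0.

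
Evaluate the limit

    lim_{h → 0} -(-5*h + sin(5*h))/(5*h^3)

25/6

Direct substitution gives 0/0.
Apply L'Hôpital: lim (5*cos(5*h) - 5)/(-15*h^2), still 0/0.
Apply L'Hôpital: lim (-25*sin(5*h))/(-30*h), still 0/0.
After 3 applications of L'Hôpital's rule the quotient is (-125*cos(5*h))/(-30); substituting h = 0 gives 25/6.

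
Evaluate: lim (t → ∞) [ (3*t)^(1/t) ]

Base → ∞ and exponent → 0: an ∞^0 form.
Take logs: (1/t)·ln(3·t^1) = (ln 3 + 1·ln t)/t → 0.
So the limit is e^0 = 1.

1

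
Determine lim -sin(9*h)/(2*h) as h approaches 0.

-9/2

Substitution gives 0/0.
Write it as (9/(-2))·sin(9h)/(9h); since sin(u)/u → 1, the limit is -9/2.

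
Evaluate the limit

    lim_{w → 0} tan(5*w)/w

5

Substitution gives 0/0.
Since tan(u)/u → 1 as u → 0, tan(5w)/(5w) → 1 and the limit is 5.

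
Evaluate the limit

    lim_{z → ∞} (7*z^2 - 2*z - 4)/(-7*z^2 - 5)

Numerator and denominator both have degree 2.
Dividing every term by z^2, all lower-order terms vanish and the limit is the ratio of leading coefficients, 7/(-7) = -1.

-1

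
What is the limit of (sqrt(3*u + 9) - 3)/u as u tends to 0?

Substitution gives 0/0. Multiply numerator and denominator by the conjugate √(9 + 3u) + √9.
The numerator becomes (9 + 3u) − 9 = 3u, so the expression simplifies to 3/(√(9 + 3u) + √9).
Letting u → 0 gives 3/(2√9) = 1/2.

1/2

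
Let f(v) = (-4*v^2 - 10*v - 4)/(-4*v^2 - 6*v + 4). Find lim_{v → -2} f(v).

Since v = -2 makes numerator and denominator zero, (v + 2) divides both.
Cancelling it gives (-4*v - 2)/(2 - 4*v); now plug in v = -2 to get 3/5.

3/5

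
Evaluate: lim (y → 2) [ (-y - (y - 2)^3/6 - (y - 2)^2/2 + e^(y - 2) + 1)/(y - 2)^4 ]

1/24

Direct substitution gives 0/0.
Apply L'Hôpital: lim (-y - (y - 2)^2/2 + e^(y - 2) + 1)/(4*(y - 2)^3), still 0/0.
Apply L'Hôpital: lim (-y + e^(y - 2) + 1)/(12*(y - 2)^2), still 0/0.
Apply L'Hôpital: lim (e^(y - 2) - 1)/(24*y - 48), still 0/0.
After 4 applications of L'Hôpital's rule the quotient is (e^(y - 2))/(24); substituting y = 2 gives 1/24.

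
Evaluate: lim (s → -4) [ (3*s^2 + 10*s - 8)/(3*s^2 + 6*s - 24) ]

7/9

At s = -4 both the top and bottom vanish — a removable singularity. Factoring out (s + 4) from each leaves (3*s - 2)/(3*s - 6), which at s = -4 equals 7/9.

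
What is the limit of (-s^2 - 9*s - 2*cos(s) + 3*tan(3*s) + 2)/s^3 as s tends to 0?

Substitution gives 0/0; apply L'Hôpital's rule 3 times.
After differentiating numerator and denominator 3 times the quotient is (-2*sin(s) + 486*tan(3*s)^4 + 648*tan(3*s)^2 + 162)/(6); at s = 0 this is 27.

27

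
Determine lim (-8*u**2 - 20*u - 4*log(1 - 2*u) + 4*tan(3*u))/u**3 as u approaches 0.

140/3

Substitution gives 0/0 (the numerator vanishes to order 3).
Expand each term to order u^3: the coefficient of u^3 in 4·tan(3u) is 36 and in -4·ln(1 - 2u) is 32/3.
Lower-order terms cancel with the polynomial part, so the numerator is (140/3)·u^3 + o(u^3), and the limit is (140/3)/(1) = 140/3.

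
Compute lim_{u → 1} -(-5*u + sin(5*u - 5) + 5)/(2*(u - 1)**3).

125/12

Direct substitution gives 0/0.
Apply L'Hôpital: lim (5*cos(5*u - 5) - 5)/(-6*(u - 1)^2), still 0/0.
Apply L'Hôpital: lim (-25*sin(5*u - 5))/(12 - 12*u), still 0/0.
After 3 applications of L'Hôpital's rule the quotient is (-125*cos(5*u - 5))/(-12); substituting u = 1 gives 125/12.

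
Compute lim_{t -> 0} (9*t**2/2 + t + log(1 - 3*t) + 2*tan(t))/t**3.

Substitution gives 0/0; apply L'Hôpital's rule 3 times.
After differentiating numerator and denominator 3 times the quotient is (12*tan(t)^2/cos(t)^2 + 4/cos(t)^2 + 54/(3*t - 1)^3)/(6); at t = 0 this is -25/3.

-25/3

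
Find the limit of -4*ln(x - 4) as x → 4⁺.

∞

As x → 4⁺, x - 4 → 0⁺ and ln(x - 4) → −∞.
Multiplying by -4 gives ∞.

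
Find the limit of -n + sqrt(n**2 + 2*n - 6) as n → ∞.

This has the form ∞ − ∞. Multiply and divide by the conjugate √(n^2 + 2*n - 6) + n.
That gives (2n - 6) / (√(n^2 + 2*n - 6) + n).
Divide numerator and denominator by n: the limit is 2/(2·1) = 1.

1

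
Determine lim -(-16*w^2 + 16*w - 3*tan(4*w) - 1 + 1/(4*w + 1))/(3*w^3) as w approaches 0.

128/3

Substitution gives 0/0 (the numerator vanishes to order 3).
Expand each term to order w^3: the coefficient of w^3 in 1/(1 + 4w) is -64 and in -3·tan(4w) is -64.
Lower-order terms cancel with the polynomial part, so the numerator is (-128)·w^3 + o(w^3), and the limit is (-128)/(-3) = 128/3.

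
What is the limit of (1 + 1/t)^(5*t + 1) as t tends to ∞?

e^(5)

Let L be the limit and take ln: ln L = lim (5t + 1)·ln(1 + 1/t) = lim (5t + 1)·(1/t + O(1/t²)) = 5.
Hence L = e^(5).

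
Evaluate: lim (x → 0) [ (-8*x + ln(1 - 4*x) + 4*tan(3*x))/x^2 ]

-8

Substitution gives 0/0 (the numerator vanishes to order 2).
Expand each term to order x^2: the coefficient of x^2 in 4·tan(3x) is 0 and in ln(1 - 4x) is -8.
Lower-order terms cancel with the polynomial part, so the numerator is (-8)·x^2 + o(x^2), and the limit is (-8)/(1) = -8.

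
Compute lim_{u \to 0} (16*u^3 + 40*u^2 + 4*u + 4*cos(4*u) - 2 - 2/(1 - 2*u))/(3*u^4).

32/9

Substitution gives 0/0 (the numerator vanishes to order 4).
Expand each term to order u^4: the coefficient of u^4 in 4·cos(4u) is 128/3 and in -2·1/(1 - 2u) is -32.
Lower-order terms cancel with the polynomial part, so the numerator is (32/3)·u^4 + o(u^4), and the limit is (32/3)/(3) = 32/9.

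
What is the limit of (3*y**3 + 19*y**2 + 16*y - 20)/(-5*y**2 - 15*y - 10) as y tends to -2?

Since y = -2 makes numerator and denominator zero, (y + 2) divides both.
Cancelling it gives (3*y^2 + 13*y - 10)/(-5*y - 5); now plug in y = -2 to get -24/5.

-24/5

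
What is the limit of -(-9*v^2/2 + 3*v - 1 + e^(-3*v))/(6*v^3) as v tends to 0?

Direct substitution gives 0/0.
Apply L'Hôpital: lim (-9*v + 3 - 3*e^(-3*v))/(-18*v^2), still 0/0.
Apply L'Hôpital: lim (-9 + 9*e^(-3*v))/(-36*v), still 0/0.
After 3 applications of L'Hôpital's rule the quotient is (-27*e^(-3*v))/(-36); substituting v = 0 gives 3/4.

3/4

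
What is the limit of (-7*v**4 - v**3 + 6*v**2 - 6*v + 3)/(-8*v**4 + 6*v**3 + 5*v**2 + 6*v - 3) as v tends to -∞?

7/8

Numerator and denominator both have degree 4.
Dividing every term by v^4, all lower-order terms vanish and the limit is the ratio of leading coefficients, -7/(-8) = 7/8.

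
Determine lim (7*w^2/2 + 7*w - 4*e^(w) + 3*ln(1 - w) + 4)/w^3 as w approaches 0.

-5/3

Substitution gives 0/0; apply L'Hôpital's rule 3 times.
After differentiating numerator and denominator 3 times the quotient is (-4*e^(w) + 6/(w - 1)^3)/(6); at w = 0 this is -5/3.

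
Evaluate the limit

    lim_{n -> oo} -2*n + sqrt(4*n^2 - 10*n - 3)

-5/2

This has the form ∞ − ∞. Multiply and divide by the conjugate √(4*n^2 - 10*n - 3) + 2n.
That gives (-10n - 3) / (√(4*n^2 - 10*n - 3) + 2n).
Divide numerator and denominator by n: the limit is -10/(2·2) = -5/2.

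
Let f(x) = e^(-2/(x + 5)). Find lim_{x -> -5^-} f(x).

∞

As x → -5⁻, -2/(x + 5) → +∞, so e^(-2/(x + 5)) → ∞.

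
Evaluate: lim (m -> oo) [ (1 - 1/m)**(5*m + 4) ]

e^(-5)

Write it as [(1 - 1/m)^m]^(5) · (1 - 1/m)^(4). The bracketed term tends to e^(-1) and the second factor to 1, so the limit is e^(-5).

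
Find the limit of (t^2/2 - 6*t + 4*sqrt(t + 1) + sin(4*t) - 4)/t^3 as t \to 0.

-125/12

Substitution gives 0/0; apply L'Hôpital's rule 3 times.
After differentiating numerator and denominator 3 times the quotient is (-64*cos(4*t) + 3/(2*(t + 1)^(5/2)))/(6); at t = 0 this is -125/12.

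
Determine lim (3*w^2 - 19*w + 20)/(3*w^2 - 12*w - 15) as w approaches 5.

At w = 5 both the top and bottom vanish — a removable singularity. Factoring out (w - 5) from each leaves (3*w - 4)/(3*w + 3), which at w = 5 equals 11/18.

11/18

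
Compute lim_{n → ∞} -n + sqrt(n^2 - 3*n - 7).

-3/2

An ∞ − ∞ form. Rationalising with the conjugate, the difference becomes (-3n - 7) / (√(n^2 - 3*n - 7) + n).
For large n the denominator behaves like 2·n, so the quotient tends to -3/2 = -3/2.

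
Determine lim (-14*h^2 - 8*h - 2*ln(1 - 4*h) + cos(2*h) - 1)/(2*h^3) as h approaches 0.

64/3

Substitution gives 0/0; apply L'Hôpital's rule 3 times.
After differentiating numerator and denominator 3 times the quotient is (8*sin(2*h) - 256/(4*h - 1)^3)/(12); at h = 0 this is 64/3.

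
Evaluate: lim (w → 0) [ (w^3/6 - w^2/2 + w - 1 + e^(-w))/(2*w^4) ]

1/48

Direct substitution gives 0/0.
Apply L'Hôpital: lim (w^2/2 - w + 1 - e^(-w))/(8*w^3), still 0/0.
Apply L'Hôpital: lim (w - 1 + e^(-w))/(24*w^2), still 0/0.
Apply L'Hôpital: lim (1 - e^(-w))/(48*w), still 0/0.
After 4 applications of L'Hôpital's rule the quotient is (e^(-w))/(48); substituting w = 0 gives 1/48.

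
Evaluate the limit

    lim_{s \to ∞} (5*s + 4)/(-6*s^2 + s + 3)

The denominator has degree 2 and the numerator degree 1. Dividing numerator and denominator by s^2 sends every term to 0 except the leading denominator term, so the limit is 0.

0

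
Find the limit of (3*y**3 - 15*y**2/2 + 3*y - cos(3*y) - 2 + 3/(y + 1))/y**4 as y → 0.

Substitution gives 0/0; apply L'Hôpital's rule 4 times.
After differentiating numerator and denominator 4 times the quotient is (-81*cos(3*y) + 72/(y + 1)^5)/(24); at y = 0 this is -3/8.

-3/8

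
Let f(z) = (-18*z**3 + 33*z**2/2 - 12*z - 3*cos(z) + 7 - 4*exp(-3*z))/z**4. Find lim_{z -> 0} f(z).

Substitution gives 0/0; apply L'Hôpital's rule 4 times.
After differentiating numerator and denominator 4 times the quotient is (-3*cos(z) - 324*e^(-3*z))/(24); at z = 0 this is -109/8.

-109/8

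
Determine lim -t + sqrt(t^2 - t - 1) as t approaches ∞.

-1/2

This has the form ∞ − ∞. Multiply and divide by the conjugate √(t^2 - t - 1) + t.
That gives (-t - 1) / (√(t^2 - t - 1) + t).
Divide numerator and denominator by t: the limit is -1/(2·1) = -1/2.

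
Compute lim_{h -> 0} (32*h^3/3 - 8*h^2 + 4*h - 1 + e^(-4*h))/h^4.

32/3

Direct substitution gives 0/0.
Apply L'Hôpital: lim (32*h^2 - 16*h + 4 - 4*e^(-4*h))/(4*h^3), still 0/0.
Apply L'Hôpital: lim (64*h - 16 + 16*e^(-4*h))/(12*h^2), still 0/0.
Apply L'Hôpital: lim (64 - 64*e^(-4*h))/(24*h), still 0/0.
After 4 applications of L'Hôpital's rule the quotient is (256*e^(-4*h))/(24); substituting h = 0 gives 32/3.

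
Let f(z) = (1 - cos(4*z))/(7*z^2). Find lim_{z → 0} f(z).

Substitution gives 0/0.
Use (1 − cos u)/u² → 1/2 with u = 4z: the limit is 4²/(2·7) = 8/7.

8/7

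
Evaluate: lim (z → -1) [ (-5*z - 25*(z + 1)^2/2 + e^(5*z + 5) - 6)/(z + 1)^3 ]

125/6

Direct substitution gives 0/0.
Apply L'Hôpital: lim (-25*z + 5*e^(5*z + 5) - 30)/(3*(z + 1)^2), still 0/0.
Apply L'Hôpital: lim (25*e^(5*z + 5) - 25)/(6*z + 6), still 0/0.
After 3 applications of L'Hôpital's rule the quotient is (125*e^(5*z + 5))/(6); substituting z = -1 gives 125/6.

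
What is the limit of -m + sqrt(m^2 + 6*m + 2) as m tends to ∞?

3

An ∞ − ∞ form. Rationalising with the conjugate, the difference becomes (6m + 2) / (√(m^2 + 6*m + 2) + m).
For large m the denominator behaves like 2·m, so the quotient tends to 6/2 = 3.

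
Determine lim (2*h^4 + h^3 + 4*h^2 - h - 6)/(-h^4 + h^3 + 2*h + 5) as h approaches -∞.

-2

Numerator and denominator both have degree 4.
Dividing every term by h^4, all lower-order terms vanish and the limit is the ratio of leading coefficients, 2/(-1) = -2.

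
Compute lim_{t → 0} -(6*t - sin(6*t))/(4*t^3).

-9

Direct substitution gives 0/0.
Apply L'Hôpital: lim (6 - 6*cos(6*t))/(-12*t^2), still 0/0.
Apply L'Hôpital: lim (36*sin(6*t))/(-24*t), still 0/0.
After 3 applications of L'Hôpital's rule the quotient is (216*cos(6*t))/(-24); substituting t = 0 gives -9.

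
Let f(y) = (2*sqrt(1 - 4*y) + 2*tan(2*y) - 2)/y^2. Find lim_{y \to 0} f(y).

Substitution gives 0/0 (the numerator vanishes to order 2).
Expand each term to order y^2: the coefficient of y^2 in 2·tan(2y) is 0 and in 2·√(1 - 4y) is -4.
Lower-order terms cancel with the polynomial part, so the numerator is (-4)·y^2 + o(y^2), and the limit is (-4)/(1) = -4.

-4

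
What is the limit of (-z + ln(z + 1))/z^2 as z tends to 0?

-1/2

Direct substitution gives 0/0.
Apply L'Hôpital: lim (-1 + 1/(z + 1))/(2*z), still 0/0.
After 2 applications of L'Hôpital's rule the quotient is (-1/(z + 1)^2)/(2); substituting z = 0 gives -1/2.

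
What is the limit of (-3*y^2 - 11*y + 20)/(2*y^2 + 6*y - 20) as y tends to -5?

-19/14

Since y = -5 makes numerator and denominator zero, (y + 5) divides both.
Cancelling it gives (4 - 3*y)/(2*y - 4); now plug in y = -5 to get -19/14.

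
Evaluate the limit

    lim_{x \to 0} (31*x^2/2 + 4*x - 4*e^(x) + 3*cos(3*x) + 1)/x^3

Substitution gives 0/0; apply L'Hôpital's rule 3 times.
After differentiating numerator and denominator 3 times the quotient is (-4*e^(x) + 81*sin(3*x))/(6); at x = 0 this is -2/3.

-2/3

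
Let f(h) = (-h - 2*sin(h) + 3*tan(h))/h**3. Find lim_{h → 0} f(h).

Substitution gives 0/0 (the numerator vanishes to order 3).
Expand each term to order h^3: the coefficient of h^3 in -2·sin(h) is 1/3 and in 3·tan(h) is 1.
Lower-order terms cancel with the polynomial part, so the numerator is (4/3)·h^3 + o(h^3), and the limit is (4/3)/(1) = 4/3.

4/3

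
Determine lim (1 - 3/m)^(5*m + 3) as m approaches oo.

The base → 1 and the exponent → ∞: a 1^∞ form.
Take logarithms: (5m + 3)·ln(1 - 3/m). Since ln(1+u) ~ u for small u, this behaves like (5m)·(-3/m) → -15.
So the limit is e^(-15).

e^(-15)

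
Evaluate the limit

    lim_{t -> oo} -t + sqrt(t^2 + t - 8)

An ∞ − ∞ form. Rationalising with the conjugate, the difference becomes (t - 8) / (√(t^2 + t - 8) + t).
For large t the denominator behaves like 2·t, so the quotient tends to 1/2 = 1/2.

1/2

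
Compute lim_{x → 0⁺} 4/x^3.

As x → 0⁺, (x) → 0⁺, so (x)^3 → 0⁺ and 4/(x)^3 → ∞.

∞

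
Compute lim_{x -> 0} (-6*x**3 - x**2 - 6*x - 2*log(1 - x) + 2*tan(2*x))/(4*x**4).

1/8

Substitution gives 0/0 (the numerator vanishes to order 4).
Expand each term to order x^4: the coefficient of x^4 in 2·tan(2x) is 0 and in -2·ln(1 - x) is 1/2.
Lower-order terms cancel with the polynomial part, so the numerator is (1/2)·x^4 + o(x^4), and the limit is (1/2)/(4) = 1/8.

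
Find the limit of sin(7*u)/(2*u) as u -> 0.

7/2

Substitution gives 0/0.
Write it as (7/2)·sin(7u)/(7u); since sin(θ)/θ → 1, the limit is 7/2.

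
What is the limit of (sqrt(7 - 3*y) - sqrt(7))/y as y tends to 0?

-3*√(7)/14

Substitution gives 0/0. Multiply numerator and denominator by the conjugate √(7 - 3y) + √7.
The numerator becomes (7 - 3y) − 7 = -3y, so the expression simplifies to -3/(√(7 - 3y) + √7).
Letting y → 0 gives -3/(2√7) = -3*√(7)/14.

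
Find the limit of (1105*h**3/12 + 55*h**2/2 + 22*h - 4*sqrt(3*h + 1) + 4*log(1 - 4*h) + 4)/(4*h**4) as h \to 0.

-7787/128

Substitution gives 0/0; apply L'Hôpital's rule 4 times.
After differentiating numerator and denominator 4 times the quotient is (-6144/(4*h - 1)^4 + 1215/(4*(3*h + 1)^(7/2)))/(96); at h = 0 this is -7787/128.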